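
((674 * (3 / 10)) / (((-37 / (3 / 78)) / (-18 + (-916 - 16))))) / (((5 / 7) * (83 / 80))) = 10757040 / 39923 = 269.44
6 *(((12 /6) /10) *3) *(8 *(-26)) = -3744 /5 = -748.80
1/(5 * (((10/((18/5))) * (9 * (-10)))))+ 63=78749/1250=63.00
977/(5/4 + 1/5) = 19540/29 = 673.79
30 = 30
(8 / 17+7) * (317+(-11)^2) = 55626 / 17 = 3272.12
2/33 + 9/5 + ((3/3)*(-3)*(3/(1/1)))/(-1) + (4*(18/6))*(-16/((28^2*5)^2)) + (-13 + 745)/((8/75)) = 54459697991/7923300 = 6873.36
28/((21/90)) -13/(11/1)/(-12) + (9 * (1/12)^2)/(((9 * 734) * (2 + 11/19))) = 6842028185/56970144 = 120.10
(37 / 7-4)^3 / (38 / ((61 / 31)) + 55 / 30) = 266814 / 2654477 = 0.10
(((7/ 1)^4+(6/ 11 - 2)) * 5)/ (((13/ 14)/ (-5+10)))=9238250/ 143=64603.15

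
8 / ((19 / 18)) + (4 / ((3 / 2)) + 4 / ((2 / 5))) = 1154 / 57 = 20.25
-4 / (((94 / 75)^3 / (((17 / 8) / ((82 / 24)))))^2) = -462922119140625 / 1159671101955136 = -0.40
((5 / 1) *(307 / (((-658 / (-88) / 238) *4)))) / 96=287045 / 2256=127.24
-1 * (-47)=47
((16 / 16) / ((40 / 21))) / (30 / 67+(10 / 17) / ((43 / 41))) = 1028517 / 1976000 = 0.52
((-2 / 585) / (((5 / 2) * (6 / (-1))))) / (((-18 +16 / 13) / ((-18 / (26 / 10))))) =2 / 21255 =0.00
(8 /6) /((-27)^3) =-4 /59049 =-0.00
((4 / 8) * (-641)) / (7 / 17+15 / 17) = -247.66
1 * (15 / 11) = 1.36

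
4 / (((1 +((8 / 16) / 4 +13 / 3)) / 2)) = 192 / 131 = 1.47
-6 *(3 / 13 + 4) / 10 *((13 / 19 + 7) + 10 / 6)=-451 / 19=-23.74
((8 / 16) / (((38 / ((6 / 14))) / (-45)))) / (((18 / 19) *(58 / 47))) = -705 / 3248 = -0.22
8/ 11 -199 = -2181/ 11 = -198.27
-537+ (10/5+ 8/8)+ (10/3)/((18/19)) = -14323/27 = -530.48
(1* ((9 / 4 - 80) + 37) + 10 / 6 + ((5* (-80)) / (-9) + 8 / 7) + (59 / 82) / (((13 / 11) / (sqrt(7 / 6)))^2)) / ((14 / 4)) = 6203032 / 3055689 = 2.03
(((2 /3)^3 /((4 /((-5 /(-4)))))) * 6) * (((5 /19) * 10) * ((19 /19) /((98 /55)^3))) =20796875 /80471916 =0.26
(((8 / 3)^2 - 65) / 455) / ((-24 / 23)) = 11983 / 98280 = 0.12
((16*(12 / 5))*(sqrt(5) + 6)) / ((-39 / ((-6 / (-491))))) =-2304 / 31915 - 384*sqrt(5) / 31915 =-0.10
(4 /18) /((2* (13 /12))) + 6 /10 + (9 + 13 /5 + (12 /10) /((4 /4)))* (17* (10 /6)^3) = 1769233 /1755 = 1008.11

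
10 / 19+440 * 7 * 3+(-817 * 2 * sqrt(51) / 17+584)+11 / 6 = 1120205 / 114-1634 * sqrt(51) / 17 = 9139.94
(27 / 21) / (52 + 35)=3 / 203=0.01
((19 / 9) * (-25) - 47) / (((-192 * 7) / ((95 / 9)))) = 42655 / 54432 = 0.78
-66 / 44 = -3 / 2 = -1.50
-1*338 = -338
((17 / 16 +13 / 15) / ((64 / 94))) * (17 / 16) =3.01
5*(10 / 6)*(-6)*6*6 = -1800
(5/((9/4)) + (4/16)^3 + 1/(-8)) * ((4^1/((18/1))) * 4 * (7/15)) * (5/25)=8519/48600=0.18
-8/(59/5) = -0.68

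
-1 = -1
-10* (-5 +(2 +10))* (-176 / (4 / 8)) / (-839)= -24640 / 839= -29.37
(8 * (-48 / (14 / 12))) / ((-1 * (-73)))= -2304 / 511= -4.51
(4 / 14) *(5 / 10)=1 / 7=0.14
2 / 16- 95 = -759 / 8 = -94.88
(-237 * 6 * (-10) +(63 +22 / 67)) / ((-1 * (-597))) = 956983 / 39999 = 23.93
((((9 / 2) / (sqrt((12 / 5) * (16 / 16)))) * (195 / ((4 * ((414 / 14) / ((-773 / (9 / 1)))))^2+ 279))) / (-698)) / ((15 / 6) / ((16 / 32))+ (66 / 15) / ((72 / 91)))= -85640843925 * sqrt(15) / 1212541693574686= -0.00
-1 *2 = -2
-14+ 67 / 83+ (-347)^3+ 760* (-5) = -3468216104 / 83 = -41785736.19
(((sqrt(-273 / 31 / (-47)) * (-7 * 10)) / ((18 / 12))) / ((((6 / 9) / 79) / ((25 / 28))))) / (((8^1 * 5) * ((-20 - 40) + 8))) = 1975 * sqrt(397761) / 1212224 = 1.03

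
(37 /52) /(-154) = -37 /8008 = -0.00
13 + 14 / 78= 514 / 39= 13.18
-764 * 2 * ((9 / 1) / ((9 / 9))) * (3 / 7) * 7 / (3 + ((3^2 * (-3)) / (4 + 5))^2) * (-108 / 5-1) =388494 / 5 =77698.80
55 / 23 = 2.39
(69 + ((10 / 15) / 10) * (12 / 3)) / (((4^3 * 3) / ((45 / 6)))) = 2.71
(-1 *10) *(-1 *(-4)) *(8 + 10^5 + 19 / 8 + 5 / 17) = -68007255 / 17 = -4000426.76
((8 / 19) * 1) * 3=24 / 19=1.26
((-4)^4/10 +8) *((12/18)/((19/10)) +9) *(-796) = -23759008/95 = -250094.82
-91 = -91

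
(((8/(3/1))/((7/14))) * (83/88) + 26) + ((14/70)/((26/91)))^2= 104017/3300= 31.52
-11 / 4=-2.75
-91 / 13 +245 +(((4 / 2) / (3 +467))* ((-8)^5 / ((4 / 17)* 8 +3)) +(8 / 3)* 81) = 8298214 / 19505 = 425.44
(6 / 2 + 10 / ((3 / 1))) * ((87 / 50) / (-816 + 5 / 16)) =-4408 / 326275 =-0.01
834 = 834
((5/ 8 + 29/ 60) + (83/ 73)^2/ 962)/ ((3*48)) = 341325457/ 44292942720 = 0.01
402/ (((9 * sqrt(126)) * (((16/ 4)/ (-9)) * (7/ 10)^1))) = -335 * sqrt(14)/ 98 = -12.79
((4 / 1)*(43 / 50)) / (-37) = -86 / 925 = -0.09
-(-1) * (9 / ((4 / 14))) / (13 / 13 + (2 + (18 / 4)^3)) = 0.33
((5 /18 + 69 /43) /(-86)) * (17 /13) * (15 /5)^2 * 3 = -74307 /96148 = -0.77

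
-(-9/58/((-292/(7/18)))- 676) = 22897465/33872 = 676.00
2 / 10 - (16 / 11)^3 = -19149 / 6655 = -2.88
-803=-803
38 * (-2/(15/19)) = -96.27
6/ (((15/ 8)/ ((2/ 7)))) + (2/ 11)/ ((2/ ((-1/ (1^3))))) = 0.82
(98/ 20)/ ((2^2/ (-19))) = -931/ 40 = -23.28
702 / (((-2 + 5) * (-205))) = -234 / 205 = -1.14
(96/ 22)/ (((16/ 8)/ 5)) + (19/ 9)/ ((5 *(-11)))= 5381/ 495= 10.87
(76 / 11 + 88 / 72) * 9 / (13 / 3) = 16.89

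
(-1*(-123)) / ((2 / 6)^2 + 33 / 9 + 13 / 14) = 15498 / 593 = 26.13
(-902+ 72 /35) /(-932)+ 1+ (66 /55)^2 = 277727 /81550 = 3.41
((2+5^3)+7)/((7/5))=670/7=95.71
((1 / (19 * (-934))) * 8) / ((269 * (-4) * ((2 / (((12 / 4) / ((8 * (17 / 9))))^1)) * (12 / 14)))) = 63 / 1298439328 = 0.00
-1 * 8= -8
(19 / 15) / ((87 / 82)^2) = 127756 / 113535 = 1.13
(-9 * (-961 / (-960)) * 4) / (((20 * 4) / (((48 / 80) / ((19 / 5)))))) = -8649 / 121600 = -0.07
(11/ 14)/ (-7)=-11/ 98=-0.11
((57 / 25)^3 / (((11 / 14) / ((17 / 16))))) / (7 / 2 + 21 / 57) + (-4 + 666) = 3205814113 / 4812500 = 666.14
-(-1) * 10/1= 10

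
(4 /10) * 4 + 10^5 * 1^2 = 500008 /5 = 100001.60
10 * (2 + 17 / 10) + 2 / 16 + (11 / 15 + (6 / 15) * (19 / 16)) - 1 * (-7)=136 / 3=45.33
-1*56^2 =-3136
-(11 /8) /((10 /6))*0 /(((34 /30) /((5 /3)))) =0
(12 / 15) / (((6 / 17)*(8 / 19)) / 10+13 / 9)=11628 / 21211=0.55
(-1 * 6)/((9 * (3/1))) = -2/9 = -0.22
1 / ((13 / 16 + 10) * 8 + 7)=2 / 187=0.01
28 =28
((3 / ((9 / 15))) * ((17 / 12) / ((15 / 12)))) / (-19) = -17 / 57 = -0.30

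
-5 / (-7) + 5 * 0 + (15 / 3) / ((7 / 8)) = 45 / 7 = 6.43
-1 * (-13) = 13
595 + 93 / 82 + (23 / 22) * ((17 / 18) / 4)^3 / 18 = 596.13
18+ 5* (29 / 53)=1099 / 53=20.74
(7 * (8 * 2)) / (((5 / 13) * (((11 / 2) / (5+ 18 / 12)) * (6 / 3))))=9464 / 55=172.07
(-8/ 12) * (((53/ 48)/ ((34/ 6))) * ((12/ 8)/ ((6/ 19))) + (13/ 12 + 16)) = -12.01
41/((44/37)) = 1517/44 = 34.48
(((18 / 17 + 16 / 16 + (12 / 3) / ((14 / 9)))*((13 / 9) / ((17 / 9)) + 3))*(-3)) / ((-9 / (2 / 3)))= 70528 / 18207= 3.87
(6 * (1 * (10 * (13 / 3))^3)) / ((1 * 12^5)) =274625 / 139968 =1.96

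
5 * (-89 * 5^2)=-11125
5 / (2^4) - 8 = -123 / 16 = -7.69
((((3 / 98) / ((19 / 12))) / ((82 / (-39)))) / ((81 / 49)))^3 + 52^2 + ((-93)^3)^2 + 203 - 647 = 8257980062654973210680 / 12763686753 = 646990185709.00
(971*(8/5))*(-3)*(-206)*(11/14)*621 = 16396531272/35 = 468472322.06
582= 582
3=3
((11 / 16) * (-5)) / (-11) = 5 / 16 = 0.31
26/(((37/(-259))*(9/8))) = -1456/9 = -161.78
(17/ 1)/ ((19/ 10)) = 170/ 19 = 8.95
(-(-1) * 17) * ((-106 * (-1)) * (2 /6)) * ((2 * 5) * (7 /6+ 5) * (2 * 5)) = 3333700 /9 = 370411.11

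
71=71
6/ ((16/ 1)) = 3/ 8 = 0.38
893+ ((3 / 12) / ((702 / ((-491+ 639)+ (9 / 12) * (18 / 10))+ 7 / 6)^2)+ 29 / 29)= 9884423407215 / 11056312201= 894.01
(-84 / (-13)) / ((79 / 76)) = 6384 / 1027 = 6.22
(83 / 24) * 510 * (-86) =-303365 / 2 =-151682.50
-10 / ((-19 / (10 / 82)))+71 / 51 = 57859 / 39729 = 1.46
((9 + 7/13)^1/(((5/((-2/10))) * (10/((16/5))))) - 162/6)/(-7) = 31481/8125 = 3.87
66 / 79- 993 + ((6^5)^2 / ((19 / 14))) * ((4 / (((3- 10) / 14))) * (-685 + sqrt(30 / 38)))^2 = 38157778215621639819 / 28519- 74223440363520 * sqrt(285) / 361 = 1334506412576108.85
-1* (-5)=5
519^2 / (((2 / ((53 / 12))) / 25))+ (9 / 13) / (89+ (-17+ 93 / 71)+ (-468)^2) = 8019491487942429 / 539271512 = 14870971.88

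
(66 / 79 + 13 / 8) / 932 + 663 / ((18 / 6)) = 130175859 / 589024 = 221.00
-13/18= -0.72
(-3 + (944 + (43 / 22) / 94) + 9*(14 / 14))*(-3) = -5893929 / 2068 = -2850.06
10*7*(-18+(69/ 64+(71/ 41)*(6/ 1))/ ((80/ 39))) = -18234531/ 20992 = -868.64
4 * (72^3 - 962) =1489144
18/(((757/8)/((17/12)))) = 0.27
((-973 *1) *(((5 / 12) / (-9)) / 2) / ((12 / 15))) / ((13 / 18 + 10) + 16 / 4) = 4865 / 2544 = 1.91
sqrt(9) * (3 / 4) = 9 / 4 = 2.25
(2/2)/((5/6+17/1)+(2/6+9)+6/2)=6/181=0.03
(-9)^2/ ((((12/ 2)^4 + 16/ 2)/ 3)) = 243/ 1304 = 0.19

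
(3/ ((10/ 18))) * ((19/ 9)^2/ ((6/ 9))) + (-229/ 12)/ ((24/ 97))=-59081/ 1440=-41.03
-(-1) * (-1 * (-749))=749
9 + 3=12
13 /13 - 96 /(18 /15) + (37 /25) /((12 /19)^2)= -75.29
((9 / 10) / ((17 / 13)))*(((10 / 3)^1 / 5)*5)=39 / 17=2.29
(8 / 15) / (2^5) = 1 / 60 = 0.02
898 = 898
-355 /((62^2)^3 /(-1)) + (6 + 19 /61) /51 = 21868091804245 /176705532901824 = 0.12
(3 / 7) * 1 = 3 / 7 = 0.43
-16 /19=-0.84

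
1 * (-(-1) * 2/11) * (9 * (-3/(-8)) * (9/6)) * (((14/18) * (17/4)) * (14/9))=4.73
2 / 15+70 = 1052 / 15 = 70.13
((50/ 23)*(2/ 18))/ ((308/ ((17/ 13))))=0.00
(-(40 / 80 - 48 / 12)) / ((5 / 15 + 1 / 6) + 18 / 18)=7 / 3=2.33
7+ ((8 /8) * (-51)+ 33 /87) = -1265 /29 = -43.62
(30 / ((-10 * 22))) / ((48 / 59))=-59 / 352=-0.17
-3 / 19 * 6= -18 / 19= -0.95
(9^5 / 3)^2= 387420489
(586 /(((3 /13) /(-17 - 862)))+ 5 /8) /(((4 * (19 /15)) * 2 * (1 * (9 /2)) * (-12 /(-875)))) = -3569196.28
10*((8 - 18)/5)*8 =-160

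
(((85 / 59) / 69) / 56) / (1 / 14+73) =0.00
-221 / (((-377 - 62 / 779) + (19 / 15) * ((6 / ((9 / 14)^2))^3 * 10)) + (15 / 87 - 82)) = -294808686939 / 51098152184476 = -0.01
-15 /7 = -2.14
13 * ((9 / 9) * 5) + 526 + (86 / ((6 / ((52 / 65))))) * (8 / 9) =81161 / 135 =601.19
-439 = -439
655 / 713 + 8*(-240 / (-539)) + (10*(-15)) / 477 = 254583445 / 61104813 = 4.17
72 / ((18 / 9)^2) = 18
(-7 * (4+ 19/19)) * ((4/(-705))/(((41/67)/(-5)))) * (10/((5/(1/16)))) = -2345/11562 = -0.20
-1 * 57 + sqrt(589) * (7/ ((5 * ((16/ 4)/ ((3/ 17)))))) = -57 + 21 * sqrt(589)/ 340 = -55.50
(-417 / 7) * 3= -1251 / 7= -178.71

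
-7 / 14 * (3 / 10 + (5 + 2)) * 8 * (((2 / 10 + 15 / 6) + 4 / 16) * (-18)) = 38763 / 25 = 1550.52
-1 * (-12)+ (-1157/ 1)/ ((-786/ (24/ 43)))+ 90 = 579194/ 5633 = 102.82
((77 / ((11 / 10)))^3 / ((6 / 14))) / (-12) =-600250 / 9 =-66694.44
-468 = -468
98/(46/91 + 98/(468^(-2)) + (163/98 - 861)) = 124852/27344490297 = 0.00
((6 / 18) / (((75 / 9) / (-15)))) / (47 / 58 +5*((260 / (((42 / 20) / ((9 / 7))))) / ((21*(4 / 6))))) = -59682 / 5735605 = -0.01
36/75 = 12/25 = 0.48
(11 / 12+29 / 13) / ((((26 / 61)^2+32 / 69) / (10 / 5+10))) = 58.52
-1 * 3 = -3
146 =146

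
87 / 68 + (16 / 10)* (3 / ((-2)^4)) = 537 / 340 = 1.58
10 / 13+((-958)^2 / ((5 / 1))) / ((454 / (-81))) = -483191396 / 14755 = -32747.64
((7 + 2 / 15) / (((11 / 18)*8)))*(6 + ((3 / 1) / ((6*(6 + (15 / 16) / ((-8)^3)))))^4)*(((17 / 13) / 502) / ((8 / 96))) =0.27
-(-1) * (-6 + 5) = -1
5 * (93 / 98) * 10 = 2325 / 49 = 47.45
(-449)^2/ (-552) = -201601/ 552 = -365.22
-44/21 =-2.10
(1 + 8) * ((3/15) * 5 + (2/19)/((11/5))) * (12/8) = 5913/418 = 14.15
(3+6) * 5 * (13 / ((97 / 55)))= 32175 / 97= 331.70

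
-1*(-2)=2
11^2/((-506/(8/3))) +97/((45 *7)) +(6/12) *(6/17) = -18878/123165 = -0.15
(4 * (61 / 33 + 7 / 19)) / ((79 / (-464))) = -2579840 / 49533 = -52.08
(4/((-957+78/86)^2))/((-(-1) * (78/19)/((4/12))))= 35131/98876497824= 0.00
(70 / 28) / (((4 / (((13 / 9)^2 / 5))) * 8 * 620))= 169 / 3214080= 0.00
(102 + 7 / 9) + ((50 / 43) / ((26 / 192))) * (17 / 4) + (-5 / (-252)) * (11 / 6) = 117744145 / 845208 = 139.31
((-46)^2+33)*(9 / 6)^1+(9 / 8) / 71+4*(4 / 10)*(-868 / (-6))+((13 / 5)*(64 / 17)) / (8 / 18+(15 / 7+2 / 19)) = 1614549607157 / 466819320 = 3458.62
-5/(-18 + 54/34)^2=-1445/77841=-0.02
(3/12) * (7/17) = 7/68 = 0.10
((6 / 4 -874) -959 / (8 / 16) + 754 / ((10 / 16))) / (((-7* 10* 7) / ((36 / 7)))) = 20367 / 1225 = 16.63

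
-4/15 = -0.27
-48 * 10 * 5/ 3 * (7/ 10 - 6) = 4240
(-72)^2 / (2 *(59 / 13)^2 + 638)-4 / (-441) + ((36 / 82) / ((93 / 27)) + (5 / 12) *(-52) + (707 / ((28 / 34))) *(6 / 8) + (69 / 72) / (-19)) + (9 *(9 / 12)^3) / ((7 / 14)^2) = 394299198429301 / 611208098928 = 645.11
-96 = -96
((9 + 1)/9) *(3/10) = 1/3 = 0.33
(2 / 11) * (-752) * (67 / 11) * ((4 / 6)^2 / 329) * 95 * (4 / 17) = -3258880 / 129591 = -25.15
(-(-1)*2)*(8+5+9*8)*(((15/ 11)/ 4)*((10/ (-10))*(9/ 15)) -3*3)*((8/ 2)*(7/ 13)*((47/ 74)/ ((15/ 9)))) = -1284.35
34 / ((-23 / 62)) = -2108 / 23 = -91.65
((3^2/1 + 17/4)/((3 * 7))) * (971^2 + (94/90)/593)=333366185749/560385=594887.77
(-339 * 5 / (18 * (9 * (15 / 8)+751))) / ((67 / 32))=-72320 / 1234743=-0.06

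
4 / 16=1 / 4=0.25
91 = 91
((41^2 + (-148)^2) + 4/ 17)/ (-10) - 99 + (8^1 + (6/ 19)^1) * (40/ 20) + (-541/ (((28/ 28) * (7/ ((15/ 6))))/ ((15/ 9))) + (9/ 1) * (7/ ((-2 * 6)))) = -375529367/ 135660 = -2768.17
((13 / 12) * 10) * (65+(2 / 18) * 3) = 6370 / 9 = 707.78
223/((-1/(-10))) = 2230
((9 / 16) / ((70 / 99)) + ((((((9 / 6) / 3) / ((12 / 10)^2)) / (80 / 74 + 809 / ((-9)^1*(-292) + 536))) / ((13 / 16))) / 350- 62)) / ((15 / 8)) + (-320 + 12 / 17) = -230044948846613 / 653655611700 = -351.94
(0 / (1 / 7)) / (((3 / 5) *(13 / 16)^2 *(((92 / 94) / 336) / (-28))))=0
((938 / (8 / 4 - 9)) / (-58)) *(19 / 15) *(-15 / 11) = -1273 / 319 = -3.99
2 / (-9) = -2 / 9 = -0.22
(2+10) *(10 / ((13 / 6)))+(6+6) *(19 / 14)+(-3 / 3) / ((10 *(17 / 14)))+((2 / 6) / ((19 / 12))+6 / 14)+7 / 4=43488163 / 587860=73.98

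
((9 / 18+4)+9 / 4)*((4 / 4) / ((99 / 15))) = 45 / 44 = 1.02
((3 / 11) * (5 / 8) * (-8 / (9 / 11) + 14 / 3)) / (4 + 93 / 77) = -805 / 4812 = -0.17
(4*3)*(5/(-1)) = -60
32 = 32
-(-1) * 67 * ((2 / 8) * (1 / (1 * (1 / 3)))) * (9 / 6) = 603 / 8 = 75.38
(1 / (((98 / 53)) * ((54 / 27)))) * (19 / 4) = 1007 / 784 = 1.28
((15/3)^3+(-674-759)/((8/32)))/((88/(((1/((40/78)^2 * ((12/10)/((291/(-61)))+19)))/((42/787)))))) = -10333934091/42676480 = -242.15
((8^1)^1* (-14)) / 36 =-28 / 9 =-3.11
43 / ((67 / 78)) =3354 / 67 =50.06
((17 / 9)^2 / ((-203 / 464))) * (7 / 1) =-57.09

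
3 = 3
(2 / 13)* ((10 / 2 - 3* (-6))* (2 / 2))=3.54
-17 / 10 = -1.70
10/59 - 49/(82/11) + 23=80293/4838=16.60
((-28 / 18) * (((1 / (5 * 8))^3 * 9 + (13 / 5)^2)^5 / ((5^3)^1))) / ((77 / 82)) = -621530403522921856371796968209 / 3321888768000000000000000000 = -187.10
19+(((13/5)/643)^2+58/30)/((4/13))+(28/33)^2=292697166382/11256149025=26.00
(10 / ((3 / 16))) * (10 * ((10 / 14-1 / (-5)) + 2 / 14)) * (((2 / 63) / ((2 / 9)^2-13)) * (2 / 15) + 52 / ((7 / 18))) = 3875080448 / 51401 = 75389.20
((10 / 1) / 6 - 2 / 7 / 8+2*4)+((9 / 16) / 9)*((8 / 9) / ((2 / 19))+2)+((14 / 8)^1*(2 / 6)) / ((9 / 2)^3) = 1260253 / 122472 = 10.29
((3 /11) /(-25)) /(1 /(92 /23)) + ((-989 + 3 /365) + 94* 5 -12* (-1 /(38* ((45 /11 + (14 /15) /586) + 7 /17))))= -732777368047266 /1411996826075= -518.97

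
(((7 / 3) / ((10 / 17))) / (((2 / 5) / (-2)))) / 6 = -119 / 36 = -3.31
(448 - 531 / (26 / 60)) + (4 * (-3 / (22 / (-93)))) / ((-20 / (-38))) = -486917 / 715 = -681.00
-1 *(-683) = 683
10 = 10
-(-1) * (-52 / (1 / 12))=-624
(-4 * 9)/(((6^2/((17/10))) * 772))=-17/7720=-0.00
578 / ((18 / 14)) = 4046 / 9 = 449.56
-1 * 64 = -64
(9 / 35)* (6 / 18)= 3 / 35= 0.09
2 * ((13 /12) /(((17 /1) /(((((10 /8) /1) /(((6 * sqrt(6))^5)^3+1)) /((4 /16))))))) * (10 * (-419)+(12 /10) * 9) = 135824 /5301227514236492681687258182006603725 - 5959128767557363826688 * sqrt(6) /1767075838078830893895752727335534575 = -0.00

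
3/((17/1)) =3/17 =0.18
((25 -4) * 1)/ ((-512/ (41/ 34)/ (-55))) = 47355/ 17408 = 2.72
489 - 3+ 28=514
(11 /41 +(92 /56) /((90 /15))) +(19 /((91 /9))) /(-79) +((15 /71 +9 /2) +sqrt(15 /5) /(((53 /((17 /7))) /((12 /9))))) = 68 * sqrt(3) /1113 +1313285153 /251126148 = 5.34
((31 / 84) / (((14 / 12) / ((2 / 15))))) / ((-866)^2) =31 / 551217660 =0.00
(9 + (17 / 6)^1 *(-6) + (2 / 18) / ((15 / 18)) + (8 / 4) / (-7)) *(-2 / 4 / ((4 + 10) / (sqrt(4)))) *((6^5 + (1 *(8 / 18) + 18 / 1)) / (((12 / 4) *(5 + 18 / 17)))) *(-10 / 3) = -1020822800 / 1226421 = -832.36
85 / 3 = 28.33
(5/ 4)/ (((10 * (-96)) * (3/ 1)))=-1/ 2304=-0.00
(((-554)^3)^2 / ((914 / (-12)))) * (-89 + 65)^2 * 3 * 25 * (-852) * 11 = 70230517003111422269030400 / 457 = 153677280094335716124793.00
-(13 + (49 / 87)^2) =-100798 / 7569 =-13.32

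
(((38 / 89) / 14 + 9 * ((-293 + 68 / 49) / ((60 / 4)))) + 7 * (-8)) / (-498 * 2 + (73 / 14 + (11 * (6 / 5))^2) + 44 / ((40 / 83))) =0.32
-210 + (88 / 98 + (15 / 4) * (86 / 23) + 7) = -188.08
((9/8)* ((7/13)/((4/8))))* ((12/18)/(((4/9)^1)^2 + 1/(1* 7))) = 11907/5018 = 2.37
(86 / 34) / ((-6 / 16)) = -344 / 51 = -6.75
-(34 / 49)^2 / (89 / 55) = -63580 / 213689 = -0.30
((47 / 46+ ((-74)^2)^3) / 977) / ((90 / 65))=32731827041953 / 269652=121385441.39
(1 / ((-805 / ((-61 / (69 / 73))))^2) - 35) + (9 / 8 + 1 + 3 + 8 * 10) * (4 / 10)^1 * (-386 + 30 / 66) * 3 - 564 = -5427653931959719 / 135750869100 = -39982.46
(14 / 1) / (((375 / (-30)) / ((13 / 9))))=-364 / 225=-1.62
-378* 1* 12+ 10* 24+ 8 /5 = -21472 /5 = -4294.40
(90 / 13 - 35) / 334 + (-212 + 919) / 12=1532707 / 26052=58.83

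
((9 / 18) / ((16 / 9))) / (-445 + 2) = -9 / 14176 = -0.00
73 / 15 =4.87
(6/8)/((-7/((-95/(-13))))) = -285/364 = -0.78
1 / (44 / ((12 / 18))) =1 / 66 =0.02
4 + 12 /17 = 80 /17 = 4.71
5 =5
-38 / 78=-19 / 39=-0.49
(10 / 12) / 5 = 1 / 6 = 0.17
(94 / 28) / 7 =47 / 98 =0.48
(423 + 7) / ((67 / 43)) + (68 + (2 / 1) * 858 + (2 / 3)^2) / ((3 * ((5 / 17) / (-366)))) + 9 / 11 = -4907828119 / 6633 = -739910.77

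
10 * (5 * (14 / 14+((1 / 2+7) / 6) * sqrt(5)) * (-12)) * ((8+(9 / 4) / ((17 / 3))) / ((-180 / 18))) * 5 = 42825 / 17+214125 * sqrt(5) / 68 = 9560.27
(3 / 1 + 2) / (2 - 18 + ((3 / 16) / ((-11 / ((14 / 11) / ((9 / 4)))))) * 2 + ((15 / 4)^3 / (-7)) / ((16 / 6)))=-1300992 / 4903267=-0.27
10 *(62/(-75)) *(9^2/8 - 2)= -403/6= -67.17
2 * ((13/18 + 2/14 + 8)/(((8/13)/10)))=72605/252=288.12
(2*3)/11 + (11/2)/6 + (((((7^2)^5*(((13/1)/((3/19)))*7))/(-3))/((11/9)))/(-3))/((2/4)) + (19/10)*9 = 591999643427/20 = 29599982171.35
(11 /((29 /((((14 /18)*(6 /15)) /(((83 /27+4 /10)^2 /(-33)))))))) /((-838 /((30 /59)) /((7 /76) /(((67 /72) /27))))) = 2143478700 /4096774329773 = 0.00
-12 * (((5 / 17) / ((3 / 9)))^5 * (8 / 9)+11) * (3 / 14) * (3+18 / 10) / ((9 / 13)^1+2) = -91503886032 / 1739324825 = -52.61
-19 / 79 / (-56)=19 / 4424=0.00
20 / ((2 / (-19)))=-190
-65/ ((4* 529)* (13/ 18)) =-45/ 1058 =-0.04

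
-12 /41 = -0.29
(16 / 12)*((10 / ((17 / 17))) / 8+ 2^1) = 4.33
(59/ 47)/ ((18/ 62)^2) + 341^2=442738466/ 3807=116295.89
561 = 561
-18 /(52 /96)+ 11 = -289 /13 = -22.23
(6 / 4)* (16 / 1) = 24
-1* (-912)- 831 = 81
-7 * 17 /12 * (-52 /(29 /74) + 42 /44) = 10001593 /7656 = 1306.37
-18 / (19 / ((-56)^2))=-56448 / 19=-2970.95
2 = 2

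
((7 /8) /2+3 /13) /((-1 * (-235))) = 139 /48880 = 0.00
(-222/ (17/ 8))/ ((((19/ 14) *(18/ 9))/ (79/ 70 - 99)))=357864/ 95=3766.99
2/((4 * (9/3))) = 0.17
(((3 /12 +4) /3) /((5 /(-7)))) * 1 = -1.98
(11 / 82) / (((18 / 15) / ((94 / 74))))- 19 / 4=-20971 / 4551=-4.61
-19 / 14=-1.36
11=11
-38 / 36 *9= -19 / 2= -9.50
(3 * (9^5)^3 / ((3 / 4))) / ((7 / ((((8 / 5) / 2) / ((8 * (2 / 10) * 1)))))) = 411782264189298 / 7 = 58826037741328.29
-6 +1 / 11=-65 / 11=-5.91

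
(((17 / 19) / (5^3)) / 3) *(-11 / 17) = -11 / 7125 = -0.00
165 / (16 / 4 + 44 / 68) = 2805 / 79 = 35.51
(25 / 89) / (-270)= -5 / 4806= -0.00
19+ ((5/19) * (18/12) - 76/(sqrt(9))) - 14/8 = -1753/228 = -7.69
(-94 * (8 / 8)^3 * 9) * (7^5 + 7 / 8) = -14219462.25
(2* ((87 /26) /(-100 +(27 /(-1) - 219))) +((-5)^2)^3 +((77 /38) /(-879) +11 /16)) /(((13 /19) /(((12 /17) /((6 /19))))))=178420210728421 /3495107928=51048.56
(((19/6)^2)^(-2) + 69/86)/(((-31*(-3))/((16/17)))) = 24276280/2953204181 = 0.01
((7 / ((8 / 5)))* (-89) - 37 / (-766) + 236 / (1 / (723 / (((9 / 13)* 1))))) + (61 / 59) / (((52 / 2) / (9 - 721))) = 1734682396675 / 7050264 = 246045.03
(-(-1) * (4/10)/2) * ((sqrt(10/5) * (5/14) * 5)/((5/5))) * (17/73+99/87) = 7255 * sqrt(2)/14819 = 0.69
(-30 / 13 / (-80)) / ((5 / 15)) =9 / 104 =0.09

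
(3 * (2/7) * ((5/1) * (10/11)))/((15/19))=4.94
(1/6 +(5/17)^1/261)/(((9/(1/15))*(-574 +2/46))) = -34247/15814665990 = -0.00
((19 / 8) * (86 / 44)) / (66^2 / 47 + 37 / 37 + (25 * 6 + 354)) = 38399 / 4944016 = 0.01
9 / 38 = 0.24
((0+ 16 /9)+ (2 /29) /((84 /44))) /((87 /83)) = 275062 /158949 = 1.73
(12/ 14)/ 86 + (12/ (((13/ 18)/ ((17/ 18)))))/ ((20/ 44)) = 675639/ 19565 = 34.53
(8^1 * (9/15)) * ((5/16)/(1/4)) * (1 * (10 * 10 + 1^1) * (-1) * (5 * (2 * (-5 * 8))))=242400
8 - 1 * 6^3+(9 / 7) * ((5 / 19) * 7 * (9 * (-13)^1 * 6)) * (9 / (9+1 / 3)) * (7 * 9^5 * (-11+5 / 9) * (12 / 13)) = 121391749268 / 19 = 6389039435.16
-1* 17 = -17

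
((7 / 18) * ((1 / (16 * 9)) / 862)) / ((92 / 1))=7 / 205555968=0.00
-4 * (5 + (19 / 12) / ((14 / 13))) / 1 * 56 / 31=-4348 / 93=-46.75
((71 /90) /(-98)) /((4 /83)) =-5893 /35280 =-0.17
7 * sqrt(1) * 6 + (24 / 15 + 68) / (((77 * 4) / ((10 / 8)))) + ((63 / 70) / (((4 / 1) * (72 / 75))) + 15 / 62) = 6532173 / 152768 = 42.76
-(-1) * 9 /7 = 1.29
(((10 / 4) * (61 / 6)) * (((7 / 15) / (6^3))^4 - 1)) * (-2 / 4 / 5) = 6722175951213539 / 2644790538240000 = 2.54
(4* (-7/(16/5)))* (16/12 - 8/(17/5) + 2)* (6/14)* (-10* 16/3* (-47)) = -470000/51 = -9215.69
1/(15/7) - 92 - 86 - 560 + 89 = -9728/15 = -648.53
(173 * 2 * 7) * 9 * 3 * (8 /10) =52315.20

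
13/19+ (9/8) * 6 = 565/76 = 7.43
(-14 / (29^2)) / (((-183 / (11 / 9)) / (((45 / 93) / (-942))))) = -385 / 6741413109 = -0.00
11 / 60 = 0.18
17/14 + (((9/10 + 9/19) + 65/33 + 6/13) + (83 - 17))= 20260714/285285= 71.02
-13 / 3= -4.33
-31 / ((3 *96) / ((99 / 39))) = -341 / 1248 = -0.27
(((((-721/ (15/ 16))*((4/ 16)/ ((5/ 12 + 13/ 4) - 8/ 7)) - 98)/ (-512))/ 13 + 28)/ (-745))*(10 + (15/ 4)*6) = -24716839/ 20216320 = -1.22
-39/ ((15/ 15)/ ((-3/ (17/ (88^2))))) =906048/ 17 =53296.94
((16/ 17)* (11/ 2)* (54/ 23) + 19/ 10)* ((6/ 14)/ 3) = 54949/ 27370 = 2.01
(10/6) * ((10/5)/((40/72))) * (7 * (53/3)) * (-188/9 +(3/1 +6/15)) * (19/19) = -583954/45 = -12976.76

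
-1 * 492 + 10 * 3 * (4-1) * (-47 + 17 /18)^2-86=3425801 /18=190322.28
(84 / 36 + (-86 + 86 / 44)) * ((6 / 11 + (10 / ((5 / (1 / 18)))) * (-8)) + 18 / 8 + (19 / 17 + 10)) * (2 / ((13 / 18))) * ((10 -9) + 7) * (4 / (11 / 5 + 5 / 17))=-9457056940 / 250107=-37812.04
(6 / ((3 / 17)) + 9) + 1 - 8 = 36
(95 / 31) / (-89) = -0.03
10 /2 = 5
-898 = -898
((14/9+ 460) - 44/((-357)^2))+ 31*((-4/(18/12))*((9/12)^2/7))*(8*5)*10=-93275150/42483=-2195.59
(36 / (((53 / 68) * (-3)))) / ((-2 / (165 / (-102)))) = -660 / 53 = -12.45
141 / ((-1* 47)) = -3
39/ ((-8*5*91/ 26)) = -39/ 140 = -0.28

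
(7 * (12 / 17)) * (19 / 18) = 266 / 51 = 5.22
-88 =-88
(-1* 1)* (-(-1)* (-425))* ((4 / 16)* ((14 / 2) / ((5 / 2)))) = 595 / 2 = 297.50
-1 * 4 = -4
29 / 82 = 0.35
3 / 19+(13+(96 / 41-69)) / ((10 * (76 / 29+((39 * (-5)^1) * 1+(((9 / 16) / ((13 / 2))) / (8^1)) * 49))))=670214537 / 3605943481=0.19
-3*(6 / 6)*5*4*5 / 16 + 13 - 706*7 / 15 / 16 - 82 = -13001 / 120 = -108.34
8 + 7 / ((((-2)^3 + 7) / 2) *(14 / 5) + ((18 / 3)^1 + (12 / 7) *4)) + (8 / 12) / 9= 94033 / 10827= 8.69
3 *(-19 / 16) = -3.56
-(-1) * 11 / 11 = 1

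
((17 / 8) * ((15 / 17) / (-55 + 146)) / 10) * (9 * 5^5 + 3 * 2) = 84393 / 1456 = 57.96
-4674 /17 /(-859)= 0.32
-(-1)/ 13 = 1/ 13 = 0.08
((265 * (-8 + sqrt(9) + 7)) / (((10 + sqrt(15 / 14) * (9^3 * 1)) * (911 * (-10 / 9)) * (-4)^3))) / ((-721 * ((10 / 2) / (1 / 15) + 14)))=477 / 212993143630256- 347733 * sqrt(210) / 29819040108235840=-0.00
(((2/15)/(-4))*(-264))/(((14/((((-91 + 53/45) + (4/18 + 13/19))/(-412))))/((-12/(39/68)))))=-12636712/4452175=-2.84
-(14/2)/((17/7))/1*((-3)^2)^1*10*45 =-198450/17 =-11673.53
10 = 10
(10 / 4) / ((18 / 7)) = 0.97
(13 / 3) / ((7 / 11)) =143 / 21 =6.81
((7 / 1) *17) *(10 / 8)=595 / 4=148.75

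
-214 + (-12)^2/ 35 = -7346/ 35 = -209.89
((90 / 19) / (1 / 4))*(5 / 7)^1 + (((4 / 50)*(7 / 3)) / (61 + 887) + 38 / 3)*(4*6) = 250228324 / 788025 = 317.54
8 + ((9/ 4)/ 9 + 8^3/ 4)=545/ 4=136.25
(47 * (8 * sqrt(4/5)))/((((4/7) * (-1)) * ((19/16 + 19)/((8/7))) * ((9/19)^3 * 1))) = -8687104 * sqrt(5)/61965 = -313.48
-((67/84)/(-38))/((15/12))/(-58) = -67/231420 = -0.00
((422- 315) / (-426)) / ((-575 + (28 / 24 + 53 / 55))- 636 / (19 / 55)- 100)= 111815 / 1119122803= 0.00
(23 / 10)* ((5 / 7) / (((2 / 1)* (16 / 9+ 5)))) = 207 / 1708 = 0.12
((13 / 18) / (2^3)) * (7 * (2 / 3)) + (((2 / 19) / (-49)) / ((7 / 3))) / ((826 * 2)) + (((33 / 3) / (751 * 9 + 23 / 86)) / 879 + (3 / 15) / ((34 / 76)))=0.87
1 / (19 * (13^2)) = 0.00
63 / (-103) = -63 / 103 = -0.61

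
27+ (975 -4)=998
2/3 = 0.67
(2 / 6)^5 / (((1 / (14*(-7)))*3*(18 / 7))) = -343 / 6561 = -0.05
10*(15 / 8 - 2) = -5 / 4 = -1.25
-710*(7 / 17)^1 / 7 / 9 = -710 / 153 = -4.64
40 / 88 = 5 / 11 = 0.45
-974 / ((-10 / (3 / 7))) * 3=4383 / 35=125.23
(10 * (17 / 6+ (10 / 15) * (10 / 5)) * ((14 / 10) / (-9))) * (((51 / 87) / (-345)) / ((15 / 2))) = 238 / 162081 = 0.00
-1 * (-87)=87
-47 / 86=-0.55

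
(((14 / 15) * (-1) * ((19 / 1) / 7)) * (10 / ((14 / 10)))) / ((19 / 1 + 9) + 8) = -95 / 189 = -0.50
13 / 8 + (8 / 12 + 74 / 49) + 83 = 102079 / 1176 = 86.80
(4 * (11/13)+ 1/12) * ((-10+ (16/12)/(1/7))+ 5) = 541/36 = 15.03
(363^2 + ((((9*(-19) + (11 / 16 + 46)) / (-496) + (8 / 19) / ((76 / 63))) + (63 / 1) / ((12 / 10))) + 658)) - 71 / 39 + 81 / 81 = 132479.28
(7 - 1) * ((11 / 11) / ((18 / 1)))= 1 / 3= 0.33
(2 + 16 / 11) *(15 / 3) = 190 / 11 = 17.27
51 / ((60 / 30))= 25.50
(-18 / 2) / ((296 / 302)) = -1359 / 148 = -9.18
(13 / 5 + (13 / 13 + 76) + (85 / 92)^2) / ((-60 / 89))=-303026933 / 2539200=-119.34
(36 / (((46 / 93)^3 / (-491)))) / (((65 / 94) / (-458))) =76513167827658 / 790855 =96747403.54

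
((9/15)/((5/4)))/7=12/175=0.07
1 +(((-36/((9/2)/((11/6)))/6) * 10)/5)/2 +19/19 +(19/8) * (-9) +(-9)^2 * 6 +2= 33565/72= 466.18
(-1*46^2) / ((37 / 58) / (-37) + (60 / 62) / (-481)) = 109903.14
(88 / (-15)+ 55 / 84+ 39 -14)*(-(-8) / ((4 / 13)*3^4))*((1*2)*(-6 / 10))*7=-108043 / 2025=-53.35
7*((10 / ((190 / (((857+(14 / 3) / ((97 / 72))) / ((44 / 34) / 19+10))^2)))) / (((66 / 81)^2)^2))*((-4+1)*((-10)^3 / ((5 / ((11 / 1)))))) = 40292295.06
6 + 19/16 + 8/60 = 1757/240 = 7.32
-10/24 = -5/12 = -0.42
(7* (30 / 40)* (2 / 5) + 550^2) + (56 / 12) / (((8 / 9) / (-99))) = 6039647 / 20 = 301982.35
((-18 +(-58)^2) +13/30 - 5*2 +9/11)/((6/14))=7709051/990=7786.92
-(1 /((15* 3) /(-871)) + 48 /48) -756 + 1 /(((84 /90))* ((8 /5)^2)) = -29724949 /40320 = -737.23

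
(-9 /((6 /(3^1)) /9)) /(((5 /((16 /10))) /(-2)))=648 /25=25.92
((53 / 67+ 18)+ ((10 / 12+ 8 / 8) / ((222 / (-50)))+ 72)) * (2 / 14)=4032853 / 312354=12.91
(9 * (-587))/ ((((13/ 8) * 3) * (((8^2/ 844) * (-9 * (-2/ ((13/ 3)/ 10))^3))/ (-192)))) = 20931833/ 6750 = 3101.01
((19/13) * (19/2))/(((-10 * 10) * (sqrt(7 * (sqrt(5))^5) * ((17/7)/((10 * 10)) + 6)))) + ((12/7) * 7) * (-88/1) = -1056 -361 * 5^(3/4) * sqrt(7)/2741050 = -1056.00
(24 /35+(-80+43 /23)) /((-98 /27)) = 1683261 /78890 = 21.34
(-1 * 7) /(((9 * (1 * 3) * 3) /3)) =-7 /27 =-0.26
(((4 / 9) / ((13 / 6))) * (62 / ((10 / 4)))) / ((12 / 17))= 4216 / 585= 7.21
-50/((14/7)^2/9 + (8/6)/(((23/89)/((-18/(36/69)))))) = 225/799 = 0.28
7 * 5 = 35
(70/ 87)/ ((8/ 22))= 385/ 174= 2.21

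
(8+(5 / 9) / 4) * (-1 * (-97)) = 28421 / 36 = 789.47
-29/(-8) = 29/8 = 3.62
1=1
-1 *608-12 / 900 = -45601 / 75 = -608.01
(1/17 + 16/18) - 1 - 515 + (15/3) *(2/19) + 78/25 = -37166429/72675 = -511.41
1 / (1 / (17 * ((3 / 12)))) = 17 / 4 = 4.25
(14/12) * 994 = 1159.67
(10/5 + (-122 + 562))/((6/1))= 221/3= 73.67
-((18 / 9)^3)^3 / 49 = -512 / 49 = -10.45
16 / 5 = 3.20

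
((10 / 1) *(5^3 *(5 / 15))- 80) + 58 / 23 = 23404 / 69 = 339.19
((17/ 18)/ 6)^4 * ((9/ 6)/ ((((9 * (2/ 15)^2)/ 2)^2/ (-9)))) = -52200625/ 40310784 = -1.29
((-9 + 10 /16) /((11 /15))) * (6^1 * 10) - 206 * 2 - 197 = -28473 /22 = -1294.23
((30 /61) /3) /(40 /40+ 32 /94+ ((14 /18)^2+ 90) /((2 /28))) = 7614 /58976813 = 0.00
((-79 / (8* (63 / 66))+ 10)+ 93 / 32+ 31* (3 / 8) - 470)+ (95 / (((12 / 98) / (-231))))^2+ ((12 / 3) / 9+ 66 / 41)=2654820778079431 / 82656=32118911852.49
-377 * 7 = -2639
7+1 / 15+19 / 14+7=3239 / 210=15.42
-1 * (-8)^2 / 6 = -32 / 3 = -10.67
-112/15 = -7.47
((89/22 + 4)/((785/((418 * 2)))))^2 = 45239076/616225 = 73.41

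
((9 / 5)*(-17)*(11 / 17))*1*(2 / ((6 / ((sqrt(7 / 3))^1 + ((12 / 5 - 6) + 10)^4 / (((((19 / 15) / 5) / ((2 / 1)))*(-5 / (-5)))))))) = -207618048 / 2375 - 11*sqrt(21) / 5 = -87428.21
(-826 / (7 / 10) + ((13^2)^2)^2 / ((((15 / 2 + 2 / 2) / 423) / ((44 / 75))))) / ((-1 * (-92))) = 2530396571167 / 9775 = 258864099.35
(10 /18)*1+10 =95 /9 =10.56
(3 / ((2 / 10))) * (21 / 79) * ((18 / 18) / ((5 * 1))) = 63 / 79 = 0.80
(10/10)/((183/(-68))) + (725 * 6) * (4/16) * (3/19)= 1191491/6954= 171.34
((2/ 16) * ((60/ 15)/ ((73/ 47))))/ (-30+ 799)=47/ 112274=0.00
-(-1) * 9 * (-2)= -18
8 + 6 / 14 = 59 / 7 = 8.43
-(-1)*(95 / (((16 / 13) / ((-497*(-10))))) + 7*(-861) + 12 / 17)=51352999 / 136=377595.58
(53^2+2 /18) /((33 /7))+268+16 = 261322 /297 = 879.87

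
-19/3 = -6.33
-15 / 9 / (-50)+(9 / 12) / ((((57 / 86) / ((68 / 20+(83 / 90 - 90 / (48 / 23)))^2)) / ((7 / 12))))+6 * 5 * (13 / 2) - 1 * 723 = 27533458381 / 59097600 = 465.90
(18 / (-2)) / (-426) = 3 / 142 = 0.02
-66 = -66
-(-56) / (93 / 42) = 784 / 31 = 25.29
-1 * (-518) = 518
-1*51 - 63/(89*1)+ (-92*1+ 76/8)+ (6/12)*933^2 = 38724816/89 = 435110.29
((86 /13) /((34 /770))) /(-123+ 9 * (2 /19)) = -629090 /512499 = -1.23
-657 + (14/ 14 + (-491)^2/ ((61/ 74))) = 17799978/ 61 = 291802.92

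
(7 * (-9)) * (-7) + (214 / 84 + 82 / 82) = 18671 / 42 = 444.55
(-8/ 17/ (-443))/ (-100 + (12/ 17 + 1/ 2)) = -16/ 1488037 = -0.00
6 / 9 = 2 / 3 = 0.67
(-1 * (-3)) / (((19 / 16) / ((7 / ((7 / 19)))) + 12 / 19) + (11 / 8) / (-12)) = 5472 / 1057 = 5.18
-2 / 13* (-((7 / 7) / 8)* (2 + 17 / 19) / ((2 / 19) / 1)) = 55 / 104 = 0.53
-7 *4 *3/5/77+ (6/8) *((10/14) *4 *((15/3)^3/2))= 102957/770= 133.71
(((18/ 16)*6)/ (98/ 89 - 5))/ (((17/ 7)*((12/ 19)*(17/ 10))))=-0.66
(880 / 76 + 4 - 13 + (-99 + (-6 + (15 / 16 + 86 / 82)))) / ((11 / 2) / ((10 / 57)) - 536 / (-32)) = -6259095 / 2997592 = -2.09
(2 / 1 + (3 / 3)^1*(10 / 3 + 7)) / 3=37 / 9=4.11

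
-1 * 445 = -445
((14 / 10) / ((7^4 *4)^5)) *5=1 / 11672468669822098432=0.00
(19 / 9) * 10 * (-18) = -380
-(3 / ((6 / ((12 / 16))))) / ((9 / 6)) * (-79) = 79 / 4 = 19.75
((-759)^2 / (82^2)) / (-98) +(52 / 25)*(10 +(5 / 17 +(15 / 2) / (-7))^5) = 7756363542013207 / 401146050229190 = 19.34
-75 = -75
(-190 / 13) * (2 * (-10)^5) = 38000000 / 13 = 2923076.92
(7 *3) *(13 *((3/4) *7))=5733/4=1433.25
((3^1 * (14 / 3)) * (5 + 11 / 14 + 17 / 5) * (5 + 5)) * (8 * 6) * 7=432096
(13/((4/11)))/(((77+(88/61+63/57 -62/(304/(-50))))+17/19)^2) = 768356732/176573922849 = 0.00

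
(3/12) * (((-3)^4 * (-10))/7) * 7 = -405/2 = -202.50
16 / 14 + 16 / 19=264 / 133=1.98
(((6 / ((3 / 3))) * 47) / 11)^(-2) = 121 / 79524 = 0.00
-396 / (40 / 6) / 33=-9 / 5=-1.80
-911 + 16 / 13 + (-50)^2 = 20673 / 13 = 1590.23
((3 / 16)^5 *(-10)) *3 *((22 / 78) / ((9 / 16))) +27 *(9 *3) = 729.00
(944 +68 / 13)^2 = 901039.05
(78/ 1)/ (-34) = -39/ 17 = -2.29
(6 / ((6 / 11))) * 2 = 22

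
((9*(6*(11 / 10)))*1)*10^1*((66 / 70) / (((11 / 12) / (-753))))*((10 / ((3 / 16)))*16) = -392585801.14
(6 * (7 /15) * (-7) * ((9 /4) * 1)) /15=-147 /50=-2.94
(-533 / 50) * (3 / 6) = -533 / 100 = -5.33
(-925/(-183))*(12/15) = 740/183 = 4.04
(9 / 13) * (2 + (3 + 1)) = 54 / 13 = 4.15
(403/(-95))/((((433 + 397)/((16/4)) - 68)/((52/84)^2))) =-4394/377055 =-0.01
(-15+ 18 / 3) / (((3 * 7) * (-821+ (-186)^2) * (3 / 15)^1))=-3 / 47285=-0.00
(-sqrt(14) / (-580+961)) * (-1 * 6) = 2 * sqrt(14) / 127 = 0.06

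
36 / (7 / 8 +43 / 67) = 23.73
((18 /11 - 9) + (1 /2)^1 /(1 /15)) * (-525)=-1575 /22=-71.59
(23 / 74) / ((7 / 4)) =46 / 259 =0.18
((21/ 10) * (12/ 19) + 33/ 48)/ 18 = 3061/ 27360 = 0.11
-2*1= -2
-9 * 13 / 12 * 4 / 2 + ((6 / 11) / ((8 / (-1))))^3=-1661115 / 85184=-19.50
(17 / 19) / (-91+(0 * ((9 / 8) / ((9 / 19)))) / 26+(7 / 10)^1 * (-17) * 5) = -34 / 5719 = -0.01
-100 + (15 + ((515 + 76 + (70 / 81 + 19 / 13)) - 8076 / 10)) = -1575679 / 5265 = -299.27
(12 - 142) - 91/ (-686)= -129.87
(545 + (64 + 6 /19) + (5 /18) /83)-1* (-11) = 17608379 /28386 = 620.32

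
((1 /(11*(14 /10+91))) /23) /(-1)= -0.00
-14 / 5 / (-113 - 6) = 2 / 85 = 0.02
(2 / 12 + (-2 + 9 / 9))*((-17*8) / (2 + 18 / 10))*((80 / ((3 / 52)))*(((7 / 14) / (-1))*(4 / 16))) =-884000 / 171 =-5169.59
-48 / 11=-4.36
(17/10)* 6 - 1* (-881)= 4456/5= 891.20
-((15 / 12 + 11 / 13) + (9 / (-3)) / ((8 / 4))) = -0.60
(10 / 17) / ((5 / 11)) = 1.29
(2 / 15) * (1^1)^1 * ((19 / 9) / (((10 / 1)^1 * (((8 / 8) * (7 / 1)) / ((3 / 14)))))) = 19 / 22050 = 0.00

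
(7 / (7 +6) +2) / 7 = 33 / 91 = 0.36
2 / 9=0.22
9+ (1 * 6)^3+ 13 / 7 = 1588 / 7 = 226.86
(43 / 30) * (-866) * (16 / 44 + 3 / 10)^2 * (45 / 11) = -297661953 / 133100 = -2236.38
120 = 120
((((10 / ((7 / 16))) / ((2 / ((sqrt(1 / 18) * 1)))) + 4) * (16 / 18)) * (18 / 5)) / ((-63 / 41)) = -2624 / 315-5248 * sqrt(2) / 1323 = -13.94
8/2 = 4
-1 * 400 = -400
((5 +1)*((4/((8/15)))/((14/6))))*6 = 810/7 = 115.71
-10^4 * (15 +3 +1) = -190000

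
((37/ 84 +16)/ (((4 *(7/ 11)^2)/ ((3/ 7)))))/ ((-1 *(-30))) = 167101/ 1152480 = 0.14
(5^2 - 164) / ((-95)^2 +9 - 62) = -139 / 8972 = -0.02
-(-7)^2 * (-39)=1911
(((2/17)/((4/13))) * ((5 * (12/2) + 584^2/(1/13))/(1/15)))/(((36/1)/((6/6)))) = 144097135/204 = 706358.50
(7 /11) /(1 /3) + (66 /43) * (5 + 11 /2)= 18.03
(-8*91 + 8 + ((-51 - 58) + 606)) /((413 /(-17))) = 3791 /413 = 9.18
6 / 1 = 6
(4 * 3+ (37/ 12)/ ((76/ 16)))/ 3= 4.22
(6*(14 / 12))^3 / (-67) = -343 / 67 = -5.12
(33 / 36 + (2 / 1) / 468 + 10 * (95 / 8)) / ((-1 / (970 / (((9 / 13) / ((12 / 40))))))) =-2716291 / 54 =-50301.69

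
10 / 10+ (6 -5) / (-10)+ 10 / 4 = 17 / 5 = 3.40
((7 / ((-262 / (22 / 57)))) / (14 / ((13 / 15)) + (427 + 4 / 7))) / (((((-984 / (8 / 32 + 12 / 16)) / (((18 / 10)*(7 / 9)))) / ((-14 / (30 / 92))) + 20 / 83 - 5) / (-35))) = 4588092509 / 65499126349341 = 0.00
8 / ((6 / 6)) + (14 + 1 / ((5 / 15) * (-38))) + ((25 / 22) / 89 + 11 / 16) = 6732467 / 297616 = 22.62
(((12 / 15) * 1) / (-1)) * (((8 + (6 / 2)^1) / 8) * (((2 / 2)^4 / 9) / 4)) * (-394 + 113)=3091 / 360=8.59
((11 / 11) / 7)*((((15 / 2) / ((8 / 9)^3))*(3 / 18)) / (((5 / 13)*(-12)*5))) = -3159 / 286720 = -0.01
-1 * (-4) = 4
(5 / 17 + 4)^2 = 5329 / 289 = 18.44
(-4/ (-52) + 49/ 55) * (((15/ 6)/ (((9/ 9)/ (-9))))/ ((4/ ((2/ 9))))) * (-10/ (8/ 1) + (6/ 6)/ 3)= 173/ 156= 1.11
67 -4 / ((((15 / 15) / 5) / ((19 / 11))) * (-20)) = 756 / 11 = 68.73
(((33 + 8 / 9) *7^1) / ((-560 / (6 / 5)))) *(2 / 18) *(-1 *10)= 0.56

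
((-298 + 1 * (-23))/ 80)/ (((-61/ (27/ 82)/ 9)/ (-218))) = -42.49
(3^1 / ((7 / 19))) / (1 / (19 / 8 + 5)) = 3363 / 56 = 60.05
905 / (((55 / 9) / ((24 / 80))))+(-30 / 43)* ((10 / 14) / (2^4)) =5879823 / 132440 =44.40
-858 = -858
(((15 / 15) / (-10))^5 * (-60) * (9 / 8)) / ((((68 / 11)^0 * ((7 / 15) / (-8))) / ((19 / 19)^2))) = -81 / 7000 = -0.01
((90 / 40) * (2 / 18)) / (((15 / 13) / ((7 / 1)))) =91 / 60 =1.52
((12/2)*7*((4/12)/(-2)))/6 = -7/6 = -1.17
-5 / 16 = -0.31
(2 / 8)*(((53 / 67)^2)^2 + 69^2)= 47973688781 / 40302242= 1190.35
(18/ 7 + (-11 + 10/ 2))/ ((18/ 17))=-68/ 21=-3.24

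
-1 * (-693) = 693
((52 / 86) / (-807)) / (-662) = 13 / 11486031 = 0.00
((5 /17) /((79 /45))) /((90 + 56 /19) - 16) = 4275 /1963466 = 0.00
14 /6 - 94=-275 /3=-91.67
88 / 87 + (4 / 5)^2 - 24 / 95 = 57808 / 41325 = 1.40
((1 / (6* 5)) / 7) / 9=1 / 1890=0.00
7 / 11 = 0.64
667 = 667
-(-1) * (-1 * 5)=-5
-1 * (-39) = 39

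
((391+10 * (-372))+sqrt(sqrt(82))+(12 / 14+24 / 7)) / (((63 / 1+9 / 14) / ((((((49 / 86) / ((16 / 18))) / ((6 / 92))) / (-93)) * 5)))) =131143355 / 4750812 - 39445 * 82^(1 / 4) / 4750812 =27.58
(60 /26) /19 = 30 /247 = 0.12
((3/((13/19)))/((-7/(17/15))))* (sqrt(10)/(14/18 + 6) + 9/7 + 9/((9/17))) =-13.31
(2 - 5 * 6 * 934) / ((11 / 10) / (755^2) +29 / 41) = -6548093784500 / 165307701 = -39611.55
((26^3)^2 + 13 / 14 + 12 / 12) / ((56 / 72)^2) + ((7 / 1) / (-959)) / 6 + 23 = 510656717.13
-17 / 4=-4.25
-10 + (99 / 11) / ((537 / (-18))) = -10.30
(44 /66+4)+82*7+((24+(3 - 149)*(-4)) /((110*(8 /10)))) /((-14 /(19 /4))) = 576.32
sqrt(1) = 1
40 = 40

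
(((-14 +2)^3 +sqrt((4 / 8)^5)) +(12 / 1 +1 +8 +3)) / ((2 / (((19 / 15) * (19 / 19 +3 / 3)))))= -10792 / 5 +19 * sqrt(2) / 120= -2158.18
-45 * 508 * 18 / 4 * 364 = -37444680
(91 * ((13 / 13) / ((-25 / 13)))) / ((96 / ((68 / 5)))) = -20111 / 3000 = -6.70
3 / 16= 0.19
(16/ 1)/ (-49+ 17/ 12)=-192/ 571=-0.34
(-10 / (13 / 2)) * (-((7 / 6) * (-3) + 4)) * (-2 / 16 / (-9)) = 5 / 468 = 0.01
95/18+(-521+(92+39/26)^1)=-3800/9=-422.22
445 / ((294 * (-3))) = -445 / 882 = -0.50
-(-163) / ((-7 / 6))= -978 / 7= -139.71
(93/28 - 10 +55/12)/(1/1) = -44/21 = -2.10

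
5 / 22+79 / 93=1.08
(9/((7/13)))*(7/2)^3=5733/8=716.62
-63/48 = -21/16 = -1.31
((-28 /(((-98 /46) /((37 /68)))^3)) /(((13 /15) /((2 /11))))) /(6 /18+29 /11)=27733277295 /841581885872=0.03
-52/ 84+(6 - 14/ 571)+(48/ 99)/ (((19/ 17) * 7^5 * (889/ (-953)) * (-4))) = 28653120645113/ 5349283438191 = 5.36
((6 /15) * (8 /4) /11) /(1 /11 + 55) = 2 /1515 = 0.00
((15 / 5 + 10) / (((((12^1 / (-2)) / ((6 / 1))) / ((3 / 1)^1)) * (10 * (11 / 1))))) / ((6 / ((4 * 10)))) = -26 / 11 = -2.36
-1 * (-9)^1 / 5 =9 / 5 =1.80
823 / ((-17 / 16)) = -13168 / 17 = -774.59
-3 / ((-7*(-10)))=-3 / 70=-0.04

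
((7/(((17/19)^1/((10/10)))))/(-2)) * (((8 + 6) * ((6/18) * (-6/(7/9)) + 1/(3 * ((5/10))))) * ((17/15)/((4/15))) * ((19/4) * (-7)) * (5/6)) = -442225/36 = -12284.03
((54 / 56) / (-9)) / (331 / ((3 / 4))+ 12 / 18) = -3 / 12376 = -0.00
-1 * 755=-755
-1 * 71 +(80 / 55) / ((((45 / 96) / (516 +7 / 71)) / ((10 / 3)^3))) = 3747751669 / 63261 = 59242.69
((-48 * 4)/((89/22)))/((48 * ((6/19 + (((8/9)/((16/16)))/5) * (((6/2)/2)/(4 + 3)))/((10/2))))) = -438900/31417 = -13.97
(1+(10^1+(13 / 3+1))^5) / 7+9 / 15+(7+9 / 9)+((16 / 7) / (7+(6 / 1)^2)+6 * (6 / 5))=44287889822 / 365715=121099.46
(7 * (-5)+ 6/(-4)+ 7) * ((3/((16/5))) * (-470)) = 207975/16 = 12998.44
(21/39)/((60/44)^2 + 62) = 0.01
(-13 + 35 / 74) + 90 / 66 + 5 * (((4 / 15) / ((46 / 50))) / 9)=-5561627 / 505494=-11.00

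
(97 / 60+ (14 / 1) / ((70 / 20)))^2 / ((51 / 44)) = 1249259 / 45900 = 27.22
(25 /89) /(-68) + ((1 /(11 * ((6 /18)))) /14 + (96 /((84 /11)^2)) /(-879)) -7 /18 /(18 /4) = -5647078201 /77417710524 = -0.07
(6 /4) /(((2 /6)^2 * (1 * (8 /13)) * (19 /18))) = 3159 /152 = 20.78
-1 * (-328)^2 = -107584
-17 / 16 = -1.06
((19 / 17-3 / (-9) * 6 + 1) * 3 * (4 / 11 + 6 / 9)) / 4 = 35 / 11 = 3.18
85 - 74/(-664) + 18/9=28921/332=87.11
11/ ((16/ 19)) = 209/ 16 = 13.06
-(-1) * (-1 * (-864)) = 864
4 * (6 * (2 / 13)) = 48 / 13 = 3.69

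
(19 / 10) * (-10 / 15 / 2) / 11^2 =-19 / 3630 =-0.01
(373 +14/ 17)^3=256653188875/ 4913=52239606.94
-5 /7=-0.71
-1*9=-9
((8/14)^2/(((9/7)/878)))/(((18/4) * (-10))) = -14048/2835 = -4.96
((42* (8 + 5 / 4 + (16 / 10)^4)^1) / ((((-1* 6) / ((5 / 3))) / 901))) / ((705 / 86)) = -10714880309 / 528750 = -20264.55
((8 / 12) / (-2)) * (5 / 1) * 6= -10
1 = 1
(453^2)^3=8641501547944329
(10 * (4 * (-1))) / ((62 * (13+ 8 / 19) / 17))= -0.82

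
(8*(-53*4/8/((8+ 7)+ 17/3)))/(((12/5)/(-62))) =265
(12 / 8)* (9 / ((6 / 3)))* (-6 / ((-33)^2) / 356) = -9 / 86152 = -0.00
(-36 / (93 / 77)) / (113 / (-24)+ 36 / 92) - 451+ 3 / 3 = -32732802 / 73873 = -443.10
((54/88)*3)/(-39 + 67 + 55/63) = 5103/80036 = 0.06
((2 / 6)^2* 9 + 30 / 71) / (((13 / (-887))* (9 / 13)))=-89587 / 639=-140.20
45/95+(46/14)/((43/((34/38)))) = 3100/5719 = 0.54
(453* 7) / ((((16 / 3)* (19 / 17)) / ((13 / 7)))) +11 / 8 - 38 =289205 / 304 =951.33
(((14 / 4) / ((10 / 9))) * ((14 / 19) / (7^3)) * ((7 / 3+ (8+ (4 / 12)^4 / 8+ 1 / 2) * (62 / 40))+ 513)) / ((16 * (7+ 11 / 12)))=6849499 / 242592000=0.03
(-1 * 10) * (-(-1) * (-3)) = 30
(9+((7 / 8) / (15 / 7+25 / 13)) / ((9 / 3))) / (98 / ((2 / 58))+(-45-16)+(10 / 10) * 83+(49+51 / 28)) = 0.00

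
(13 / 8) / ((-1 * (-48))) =13 / 384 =0.03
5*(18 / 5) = 18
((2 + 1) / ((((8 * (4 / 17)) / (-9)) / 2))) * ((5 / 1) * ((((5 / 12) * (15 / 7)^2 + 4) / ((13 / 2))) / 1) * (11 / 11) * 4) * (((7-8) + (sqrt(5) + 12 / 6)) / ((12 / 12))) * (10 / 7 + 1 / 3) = -32805495 * sqrt(5) / 35672-32805495 / 35672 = -2976.03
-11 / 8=-1.38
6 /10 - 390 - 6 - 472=-4337 /5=-867.40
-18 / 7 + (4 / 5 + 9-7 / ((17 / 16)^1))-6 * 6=-21039 / 595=-35.36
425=425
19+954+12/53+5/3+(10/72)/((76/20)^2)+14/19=672008809/688788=975.64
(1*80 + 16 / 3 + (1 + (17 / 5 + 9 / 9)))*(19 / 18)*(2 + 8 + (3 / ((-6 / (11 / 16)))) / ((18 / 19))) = 143543309 / 155520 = 922.99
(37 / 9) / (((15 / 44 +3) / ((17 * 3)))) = 27676 / 441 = 62.76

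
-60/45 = -1.33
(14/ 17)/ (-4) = -0.21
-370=-370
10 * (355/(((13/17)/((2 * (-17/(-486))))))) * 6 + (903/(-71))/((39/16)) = 145294804/74763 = 1943.41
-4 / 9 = -0.44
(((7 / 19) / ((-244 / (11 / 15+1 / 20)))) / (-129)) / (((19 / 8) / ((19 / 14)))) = 47 / 8970660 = 0.00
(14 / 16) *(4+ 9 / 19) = 595 / 152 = 3.91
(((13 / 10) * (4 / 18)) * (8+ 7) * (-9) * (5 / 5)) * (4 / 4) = -39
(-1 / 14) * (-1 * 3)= 3 / 14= 0.21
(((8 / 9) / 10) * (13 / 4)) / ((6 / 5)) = 13 / 54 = 0.24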